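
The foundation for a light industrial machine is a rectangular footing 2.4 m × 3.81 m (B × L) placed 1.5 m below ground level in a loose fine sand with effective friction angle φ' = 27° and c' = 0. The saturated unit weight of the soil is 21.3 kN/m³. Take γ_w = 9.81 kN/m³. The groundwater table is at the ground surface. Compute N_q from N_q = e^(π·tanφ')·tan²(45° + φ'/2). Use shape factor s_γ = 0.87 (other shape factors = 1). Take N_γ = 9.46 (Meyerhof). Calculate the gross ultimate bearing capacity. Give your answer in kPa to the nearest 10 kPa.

q_ult ≈ 340 kPa

tan27° = 0.5095, so N_q = e^(π×0.5095)·tan²(58.5°) = 4.957 × 2.663 = 13.2.
With the water table at the surface the whole profile is submerged: γ' = 21.3 − 9.81 = 11.49 kN/m³, so q = γ'·D_f = 17.235 kPa; the same γ' applies in the ½γBN_γ term.
q_ult = q·N_q + 0.5·γ·B·N_γ·s_γ
     = 17.235 × 13.199 + 0.5 × 11.49 × 2.4 × 9.46 × 0.87
     = 227.49 + 113.48 = 340.97 kPa.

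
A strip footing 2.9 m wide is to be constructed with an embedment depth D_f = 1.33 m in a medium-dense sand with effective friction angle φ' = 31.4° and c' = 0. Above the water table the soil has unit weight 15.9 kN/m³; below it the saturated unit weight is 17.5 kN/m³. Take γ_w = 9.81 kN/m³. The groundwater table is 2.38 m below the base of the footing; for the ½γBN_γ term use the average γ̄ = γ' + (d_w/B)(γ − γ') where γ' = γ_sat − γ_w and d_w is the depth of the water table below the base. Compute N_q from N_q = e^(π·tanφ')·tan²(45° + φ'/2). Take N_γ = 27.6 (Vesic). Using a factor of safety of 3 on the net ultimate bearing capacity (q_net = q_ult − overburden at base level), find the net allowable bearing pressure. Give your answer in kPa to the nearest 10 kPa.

q_all(net) ≈ 340 kPa

N_q = e^(π·tan31.4°)·tan²(60.7°) = 21.61.
Overburden at base level: q = 15.9 × 1.33 = 21.147 kPa.
The water table is 2.38 m below the base (< B = 2.9 m), so the ½γBN_γ term uses γ̄ = γ' + (d_w/B)(γ − γ') = 7.69 + (2.38/2.9)(15.9 − 7.69) = 14.428 kN/m³.
Surcharge term q·N_q = 21.147 × 21.608 = 456.95 kPa; self-weight term 0.5·γ·B·N_γ = 0.5 × 14.428 × 2.9 × 27.6 = 577.4 kPa.
q_ult = 456.95 + 577.4 = 1034.4 kPa.
q_net = 1034.4 − 21.147 = 1013.2 kPa.
q_all(net) = 1013.2 / 3 = 337.74 kPa.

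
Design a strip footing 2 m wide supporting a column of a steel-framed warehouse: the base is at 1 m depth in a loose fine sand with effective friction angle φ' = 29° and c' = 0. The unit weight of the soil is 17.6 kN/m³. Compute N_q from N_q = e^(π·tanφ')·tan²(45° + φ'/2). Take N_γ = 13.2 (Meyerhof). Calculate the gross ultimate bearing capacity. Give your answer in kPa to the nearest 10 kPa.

tan29° = 0.5543, so N_q = e^(π×0.5543)·tan²(59.5°) = 5.705 × 2.882 = 16.44.
q = γ·D_f = 17.6 × 1 = 17.6 kPa.
q·N_q = 17.6 × 16.443 = 289.4 kPa
0.5·γ·B·N_γ = 0.5 × 17.6 × 2 × 13.2 = 232.32 kPa
q_ult = 289.4 + 232.32 = 521.72 kPa.

q_ult ≈ 520 kPa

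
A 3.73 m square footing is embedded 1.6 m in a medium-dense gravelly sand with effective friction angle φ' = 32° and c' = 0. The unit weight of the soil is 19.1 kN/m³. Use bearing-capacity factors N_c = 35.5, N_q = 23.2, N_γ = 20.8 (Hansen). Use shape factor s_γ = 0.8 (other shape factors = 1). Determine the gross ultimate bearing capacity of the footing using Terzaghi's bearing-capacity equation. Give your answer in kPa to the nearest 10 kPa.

q_ult ≈ 1300 kPa

Overburden at base level: q = 19.1 × 1.6 = 30.56 kPa.
Surcharge term q·N_q = 30.56 × 23.2 = 708.99 kPa; self-weight term 0.5·γ·B·N_γ·s_γ = 0.5 × 19.1 × 3.73 × 20.8 × 0.8 = 592.74 kPa.
q_ult = 708.99 + 592.74 = 1301.7 kPa.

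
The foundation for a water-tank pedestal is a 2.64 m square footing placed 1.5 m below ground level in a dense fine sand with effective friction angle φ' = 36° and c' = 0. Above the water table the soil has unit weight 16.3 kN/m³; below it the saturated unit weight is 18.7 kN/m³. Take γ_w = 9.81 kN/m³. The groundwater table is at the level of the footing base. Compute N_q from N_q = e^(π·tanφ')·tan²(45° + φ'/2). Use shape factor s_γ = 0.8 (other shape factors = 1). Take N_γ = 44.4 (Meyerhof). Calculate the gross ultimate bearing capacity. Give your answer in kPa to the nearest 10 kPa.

tan36° = 0.7265, so N_q = e^(π×0.7265)·tan²(63°) = 9.801 × 3.852 = 37.75.
q = γ·D_f = 16.3 × 1.5 = 24.45 kPa.
For the ½γBN_γ term take γ' = 18.7 − 9.81 = 8.89 kN/m³ (soil below base is submerged).
q·N_q = 24.45 × 37.752 = 923.05 kPa
0.5·γ·B·N_γ·s_γ = 0.5 × 8.89 × 2.64 × 44.4 × 0.8 = 416.82 kPa
q_ult = 923.05 + 416.82 = 1339.9 kPa.

q_ult ≈ 1340 kPa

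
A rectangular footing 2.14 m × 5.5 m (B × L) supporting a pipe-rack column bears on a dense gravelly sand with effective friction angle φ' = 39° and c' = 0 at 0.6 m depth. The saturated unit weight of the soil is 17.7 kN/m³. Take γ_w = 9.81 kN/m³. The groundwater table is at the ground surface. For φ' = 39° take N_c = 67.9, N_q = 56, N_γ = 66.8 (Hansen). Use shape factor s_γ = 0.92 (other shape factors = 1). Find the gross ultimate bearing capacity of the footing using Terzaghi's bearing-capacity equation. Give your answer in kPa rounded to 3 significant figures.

q_ult ≈ 784 kPa

With the water table at the surface the whole profile is submerged: γ' = 17.7 − 9.81 = 7.89 kN/m³, so q = γ'·D_f = 4.734 kPa; the same γ' applies in the ½γBN_γ term.
q_ult = q·N_q + 0.5·γ·B·N_γ·s_γ
     = 4.734 × 56 + 0.5 × 7.89 × 2.14 × 66.8 × 0.92
     = 265.1 + 518.83 = 783.93 kPa.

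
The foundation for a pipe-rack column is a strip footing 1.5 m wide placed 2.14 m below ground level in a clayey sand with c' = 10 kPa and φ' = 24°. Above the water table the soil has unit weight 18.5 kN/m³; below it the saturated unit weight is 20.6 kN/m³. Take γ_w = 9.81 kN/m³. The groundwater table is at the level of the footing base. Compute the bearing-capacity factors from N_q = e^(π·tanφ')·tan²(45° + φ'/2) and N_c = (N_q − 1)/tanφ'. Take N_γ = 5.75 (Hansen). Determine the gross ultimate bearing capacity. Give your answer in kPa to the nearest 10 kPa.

q_ult ≈ 620 kPa

tan24° = 0.4452, so N_q = e^(π×0.4452)·tan²(57°) = 4.05 × 2.371 = 9.6.
N_c = (9.6 − 1)/tan24° = 19.32.
q = γ·D_f = 18.5 × 2.14 = 39.59 kPa.
For the ½γBN_γ term take γ' = 20.6 − 9.81 = 10.79 kN/m³ (soil below base is submerged).
c·N_c = 10 × 19.324 = 193.24 kPa
q·N_q = 39.59 × 9.6034 = 380.2 kPa
0.5·γ·B·N_γ = 0.5 × 10.79 × 1.5 × 5.75 = 46.532 kPa
q_ult = 193.24 + 380.2 + 46.532 = 619.97 kPa.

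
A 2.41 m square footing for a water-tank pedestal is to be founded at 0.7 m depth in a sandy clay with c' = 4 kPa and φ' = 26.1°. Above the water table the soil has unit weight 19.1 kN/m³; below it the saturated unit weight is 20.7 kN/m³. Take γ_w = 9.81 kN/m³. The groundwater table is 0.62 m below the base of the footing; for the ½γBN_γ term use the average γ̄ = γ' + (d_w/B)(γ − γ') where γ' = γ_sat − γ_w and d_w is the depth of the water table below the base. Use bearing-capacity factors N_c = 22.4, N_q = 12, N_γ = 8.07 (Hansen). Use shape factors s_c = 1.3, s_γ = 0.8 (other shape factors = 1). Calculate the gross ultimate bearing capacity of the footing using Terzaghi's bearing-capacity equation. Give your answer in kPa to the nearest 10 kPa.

q_ult ≈ 380 kPa

q = γ·D_f = 19.1 × 0.7 = 13.37 kPa.
γ' = 10.89 kN/m³; averaging over the depth B below the base, γ̄ = γ' + (d_w/B)(γ − γ') = 13.002 kN/m³.
c·N_c·s_c = 4 × 22.4 × 1.3 = 116.48 kPa
q·N_q = 13.37 × 12 = 160.44 kPa
0.5·γ·B·N_γ·s_γ = 0.5 × 13.002 × 2.41 × 8.07 × 0.8 = 101.15 kPa
q_ult = 116.48 + 160.44 + 101.15 = 378.07 kPa.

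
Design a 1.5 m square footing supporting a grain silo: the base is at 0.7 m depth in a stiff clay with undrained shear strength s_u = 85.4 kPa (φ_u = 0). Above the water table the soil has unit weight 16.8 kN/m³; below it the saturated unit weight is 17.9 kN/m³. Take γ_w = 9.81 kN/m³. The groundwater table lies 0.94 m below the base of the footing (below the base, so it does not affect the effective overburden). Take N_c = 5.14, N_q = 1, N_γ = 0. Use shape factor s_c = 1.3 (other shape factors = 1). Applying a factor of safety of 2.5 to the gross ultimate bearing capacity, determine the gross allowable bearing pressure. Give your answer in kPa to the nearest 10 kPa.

Effective surcharge at the founding depth q = γ·D_f = 16.8 × 0.7 = 11.76 kPa.
q_ult = c·N_c·s_c + q·N_q
     = 85.4 × 5.14 × 1.3 + 11.76 × 1
     = 570.64 + 11.76 = 582.4 kPa.
q_all = q_ult / FS = 582.4 / 2.5 = 232.96 kPa.

q_all ≈ 230 kPa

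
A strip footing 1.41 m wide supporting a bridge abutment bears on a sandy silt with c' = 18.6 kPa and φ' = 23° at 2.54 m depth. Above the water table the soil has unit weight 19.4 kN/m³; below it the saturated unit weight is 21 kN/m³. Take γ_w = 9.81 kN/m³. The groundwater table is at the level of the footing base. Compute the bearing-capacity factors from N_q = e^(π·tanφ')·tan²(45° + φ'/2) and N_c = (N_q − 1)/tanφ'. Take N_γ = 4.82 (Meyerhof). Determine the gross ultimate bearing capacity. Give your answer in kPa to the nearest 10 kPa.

q_ult ≈ 800 kPa

tan23° = 0.4245, so N_q = e^(π×0.4245)·tan²(56.5°) = 3.794 × 2.283 = 8.66.
N_c = (8.66 − 1)/tan23° = 18.05.
Overburden at base level: q = 19.4 × 2.54 = 49.276 kPa.
Below the base the soil is submerged, so the ½γBN_γ term uses γ' = 21 − 9.81 = 11.19 kN/m³.
Cohesion term c·N_c = 18.6 × 18.049 = 335.7 kPa; surcharge term q·N_q = 49.276 × 8.6612 = 426.79 kPa; self-weight term 0.5·γ·B·N_γ = 0.5 × 11.19 × 1.41 × 4.82 = 38.025 kPa.
q_ult = 335.7 + 426.79 + 38.025 = 800.52 kPa.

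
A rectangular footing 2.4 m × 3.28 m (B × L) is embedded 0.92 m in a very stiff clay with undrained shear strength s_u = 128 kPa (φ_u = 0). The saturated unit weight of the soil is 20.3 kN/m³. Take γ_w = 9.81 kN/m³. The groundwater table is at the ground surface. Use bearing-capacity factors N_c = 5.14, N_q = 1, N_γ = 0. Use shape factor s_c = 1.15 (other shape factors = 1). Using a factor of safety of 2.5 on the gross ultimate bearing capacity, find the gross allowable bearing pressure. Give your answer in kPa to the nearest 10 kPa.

q_all ≈ 310 kPa

With the water table at the surface the whole profile is submerged: γ' = 20.3 − 9.81 = 10.49 kN/m³, so q = γ'·D_f = 9.6508 kPa.
q_ult = c·N_c·s_c + q·N_q
     = 128 × 5.14 × 1.15 + 9.6508 × 1
     = 756.61 + 9.6508 = 766.26 kPa.
q_all = 766.26 / 2.5 = 306.5 kPa.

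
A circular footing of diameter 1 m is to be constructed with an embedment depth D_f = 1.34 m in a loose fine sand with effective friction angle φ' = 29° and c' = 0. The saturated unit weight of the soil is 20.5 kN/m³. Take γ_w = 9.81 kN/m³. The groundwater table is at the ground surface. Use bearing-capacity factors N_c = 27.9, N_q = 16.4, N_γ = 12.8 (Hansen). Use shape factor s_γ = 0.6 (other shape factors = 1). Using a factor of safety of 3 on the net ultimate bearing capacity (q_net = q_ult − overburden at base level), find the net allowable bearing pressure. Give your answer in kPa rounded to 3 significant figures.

Water table at ground surface, so effective unit weight γ' = 20.5 − 9.81 = 10.69 kN/m³ is used throughout; overburden q = 10.69 × 1.34 = 14.325 kPa; the same γ' applies in the ½γBN_γ term.
Surcharge term q·N_q = 14.325 × 16.4 = 234.92 kPa; self-weight term 0.5·γ·B·N_γ·s_γ = 0.5 × 10.69 × 1 × 12.8 × 0.6 = 41.05 kPa.
q_ult = 234.92 + 41.05 = 275.97 kPa.
q_net = 275.97 − 14.325 = 261.65 kPa.
q_all(net) = 261.65 / 3 = 87.216 kPa.

q_all(net) ≈ 87.2 kPa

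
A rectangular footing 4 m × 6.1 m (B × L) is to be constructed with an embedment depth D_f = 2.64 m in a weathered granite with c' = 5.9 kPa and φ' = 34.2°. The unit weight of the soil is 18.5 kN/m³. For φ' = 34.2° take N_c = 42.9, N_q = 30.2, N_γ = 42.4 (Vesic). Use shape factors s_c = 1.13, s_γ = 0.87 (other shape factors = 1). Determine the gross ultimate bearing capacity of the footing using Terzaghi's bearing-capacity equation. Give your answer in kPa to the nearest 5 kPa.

q_ult ≈ 3125 kPa

Effective surcharge at the founding depth q = γ·D_f = 18.5 × 2.64 = 48.84 kPa.
q_ult = c·N_c·s_c + q·N_q + 0.5·γ·B·N_γ·s_γ
     = 5.9 × 42.9 × 1.13 + 48.84 × 30.2 + 0.5 × 18.5 × 4 × 42.4 × 0.87
     = 286.01 + 1475 + 1364.9 = 3125.8 kPa.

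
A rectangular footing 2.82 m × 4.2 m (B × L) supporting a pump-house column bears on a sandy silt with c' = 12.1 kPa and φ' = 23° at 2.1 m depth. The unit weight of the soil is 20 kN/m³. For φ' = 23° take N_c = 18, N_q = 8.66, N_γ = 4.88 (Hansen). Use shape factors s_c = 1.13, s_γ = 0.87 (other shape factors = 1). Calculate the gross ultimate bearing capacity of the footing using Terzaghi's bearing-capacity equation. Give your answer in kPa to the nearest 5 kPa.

Overburden at base level: q = 20 × 2.1 = 42 kPa.
Cohesion term c·N_c·s_c = 12.1 × 18 × 1.13 = 246.11 kPa; surcharge term q·N_q = 42 × 8.66 = 363.72 kPa; self-weight term 0.5·γ·B·N_γ·s_γ = 0.5 × 20 × 2.82 × 4.88 × 0.87 = 119.73 kPa.
q_ult = 246.11 + 363.72 + 119.73 = 729.56 kPa.

q_ult ≈ 730 kPa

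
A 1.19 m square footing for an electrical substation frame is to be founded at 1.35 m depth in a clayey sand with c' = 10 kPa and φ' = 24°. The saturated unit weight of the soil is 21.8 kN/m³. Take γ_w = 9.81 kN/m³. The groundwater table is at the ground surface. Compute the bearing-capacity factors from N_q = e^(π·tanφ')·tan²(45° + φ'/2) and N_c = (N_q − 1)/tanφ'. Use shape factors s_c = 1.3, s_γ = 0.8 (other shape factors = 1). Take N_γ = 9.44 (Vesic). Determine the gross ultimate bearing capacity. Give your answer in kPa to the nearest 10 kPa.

tan24° = 0.4452, so N_q = e^(π×0.4452)·tan²(57°) = 4.05 × 2.371 = 9.6.
N_c = (9.6 − 1)/tan24° = 19.32.
Water table at ground surface, so effective unit weight γ' = 21.8 − 9.81 = 11.99 kN/m³ is used throughout; overburden q = 11.99 × 1.35 = 16.187 kPa; the same γ' applies in the ½γBN_γ term.
Cohesion term c·N_c·s_c = 10 × 19.324 × 1.3 = 251.21 kPa; surcharge term q·N_q = 16.187 × 9.6034 = 155.45 kPa; self-weight term 0.5·γ·B·N_γ·s_γ = 0.5 × 11.99 × 1.19 × 9.44 × 0.8 = 53.876 kPa.
q_ult = 251.21 + 155.45 + 53.876 = 460.53 kPa.

q_ult ≈ 460 kPa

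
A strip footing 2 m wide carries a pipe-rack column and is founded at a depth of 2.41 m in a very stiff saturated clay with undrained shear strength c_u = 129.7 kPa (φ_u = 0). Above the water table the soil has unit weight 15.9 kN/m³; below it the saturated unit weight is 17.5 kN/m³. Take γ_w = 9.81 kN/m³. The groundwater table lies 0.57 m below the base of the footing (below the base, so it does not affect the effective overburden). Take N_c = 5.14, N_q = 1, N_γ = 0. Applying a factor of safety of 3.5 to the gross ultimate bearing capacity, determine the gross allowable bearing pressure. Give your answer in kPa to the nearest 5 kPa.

q_all ≈ 200 kPa

Overburden at base level: q = 15.9 × 2.41 = 38.319 kPa.
Cohesion term c·N_c = 129.7 × 5.14 = 666.66 kPa; surcharge term q·N_q = 38.319 × 1 = 38.319 kPa.
q_ult = 666.66 + 38.319 = 704.98 kPa.
q_all = q_ult / FS = 704.98 / 3.5 = 201.42 kPa.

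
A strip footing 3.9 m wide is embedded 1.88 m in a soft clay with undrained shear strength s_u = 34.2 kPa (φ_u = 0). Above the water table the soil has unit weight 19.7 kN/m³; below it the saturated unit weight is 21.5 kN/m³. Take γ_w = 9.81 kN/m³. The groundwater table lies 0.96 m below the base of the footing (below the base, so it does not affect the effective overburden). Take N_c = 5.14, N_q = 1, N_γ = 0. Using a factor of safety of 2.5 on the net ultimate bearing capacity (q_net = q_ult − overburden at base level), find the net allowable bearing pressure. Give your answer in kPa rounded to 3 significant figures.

q_all(net) ≈ 70.3 kPa

q = γ·D_f = 19.7 × 1.88 = 37.036 kPa.
c·N_c = 34.2 × 5.14 = 175.79 kPa
q·N_q = 37.036 × 1 = 37.036 kPa
q_ult = 175.79 + 37.036 = 212.82 kPa.
q_net = 212.82 − 37.036 = 175.79 kPa.
q_all(net) = 175.79 / 2.5 = 70.315 kPa.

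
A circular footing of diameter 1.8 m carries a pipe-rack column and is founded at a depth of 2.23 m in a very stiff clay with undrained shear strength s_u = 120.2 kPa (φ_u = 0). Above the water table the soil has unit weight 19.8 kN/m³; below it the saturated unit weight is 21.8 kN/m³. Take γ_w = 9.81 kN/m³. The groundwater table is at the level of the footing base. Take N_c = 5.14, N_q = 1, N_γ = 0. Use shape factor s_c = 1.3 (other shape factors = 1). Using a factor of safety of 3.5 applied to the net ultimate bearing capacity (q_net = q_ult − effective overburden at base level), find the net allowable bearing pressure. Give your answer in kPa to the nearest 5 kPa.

Effective surcharge at the founding depth q = γ·D_f = 19.8 × 2.23 = 44.154 kPa.
q_ult = c·N_c·s_c + q·N_q
     = 120.2 × 5.14 × 1.3 + 44.154 × 1
     = 803.18 + 44.154 = 847.33 kPa.
Net ultimate: q_net = 847.33 − 44.154 = 803.18 kPa.
q_all(net) = 803.18 / 3.5 = 229.48 kPa.

q_all(net) ≈ 230 kPa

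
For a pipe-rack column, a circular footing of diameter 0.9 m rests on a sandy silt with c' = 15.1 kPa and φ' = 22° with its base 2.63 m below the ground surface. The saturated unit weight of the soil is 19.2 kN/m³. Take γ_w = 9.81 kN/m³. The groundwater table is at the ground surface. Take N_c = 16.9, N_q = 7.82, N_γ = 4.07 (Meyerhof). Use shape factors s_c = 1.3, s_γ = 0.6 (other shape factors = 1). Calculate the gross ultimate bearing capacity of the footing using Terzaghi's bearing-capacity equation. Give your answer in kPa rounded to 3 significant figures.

q_ult ≈ 535 kPa

Water table at ground surface, so effective unit weight γ' = 19.2 − 9.81 = 9.39 kN/m³ is used throughout; overburden q = 9.39 × 2.63 = 24.696 kPa; the same γ' applies in the ½γBN_γ term.
Cohesion term c·N_c·s_c = 15.1 × 16.9 × 1.3 = 331.75 kPa; surcharge term q·N_q = 24.696 × 7.82 = 193.12 kPa; self-weight term 0.5·γ·B·N_γ·s_γ = 0.5 × 9.39 × 0.9 × 4.07 × 0.6 = 10.319 kPa.
q_ult = 331.75 + 193.12 + 10.319 = 535.19 kPa.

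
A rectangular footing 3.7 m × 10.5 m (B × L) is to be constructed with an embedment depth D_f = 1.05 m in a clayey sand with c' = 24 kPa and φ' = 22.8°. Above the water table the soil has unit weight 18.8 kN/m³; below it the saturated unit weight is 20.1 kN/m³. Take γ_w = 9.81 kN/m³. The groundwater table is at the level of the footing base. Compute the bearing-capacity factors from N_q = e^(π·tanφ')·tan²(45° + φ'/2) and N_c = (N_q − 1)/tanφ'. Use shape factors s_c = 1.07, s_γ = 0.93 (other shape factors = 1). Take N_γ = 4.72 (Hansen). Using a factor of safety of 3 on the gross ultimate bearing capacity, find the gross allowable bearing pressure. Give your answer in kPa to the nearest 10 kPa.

N_q = e^(π·tan22.8°)·tan²(56.4°) = 8.49; N_c = (N_q − 1)/tanφ' = 17.81.
Overburden at base level: q = 18.8 × 1.05 = 19.74 kPa.
Below the base the soil is submerged, so the ½γBN_γ term uses γ' = 20.1 − 9.81 = 10.29 kN/m³.
Cohesion term c·N_c·s_c = 24 × 17.807 × 1.07 = 457.29 kPa; surcharge term q·N_q = 19.74 × 8.4854 = 167.5 kPa; self-weight term 0.5·γ·B·N_γ·s_γ = 0.5 × 10.29 × 3.7 × 4.72 × 0.93 = 83.563 kPa.
q_ult = 457.29 + 167.5 + 83.563 = 708.35 kPa.
q_all = 708.35 / 3 = 236.12 kPa.

q_all ≈ 240 kPa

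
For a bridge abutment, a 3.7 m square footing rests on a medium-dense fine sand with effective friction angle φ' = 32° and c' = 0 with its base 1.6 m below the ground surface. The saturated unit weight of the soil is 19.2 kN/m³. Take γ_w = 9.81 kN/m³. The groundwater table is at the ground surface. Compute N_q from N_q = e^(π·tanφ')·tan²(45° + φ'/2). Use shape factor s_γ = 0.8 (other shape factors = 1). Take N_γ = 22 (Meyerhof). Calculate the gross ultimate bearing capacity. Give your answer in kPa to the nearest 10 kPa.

tan32° = 0.6249, so N_q = e^(π×0.6249)·tan²(61°) = 7.121 × 3.255 = 23.18.
Water table at ground surface, so effective unit weight γ' = 19.2 − 9.81 = 9.39 kN/m³ is used throughout; overburden q = 9.39 × 1.6 = 15.024 kPa; the same γ' applies in the ½γBN_γ term.
Surcharge term q·N_q = 15.024 × 23.177 = 348.21 kPa; self-weight term 0.5·γ·B·N_γ·s_γ = 0.5 × 9.39 × 3.7 × 22 × 0.8 = 305.74 kPa.
q_ult = 348.21 + 305.74 = 653.95 kPa.

q_ult ≈ 650 kPa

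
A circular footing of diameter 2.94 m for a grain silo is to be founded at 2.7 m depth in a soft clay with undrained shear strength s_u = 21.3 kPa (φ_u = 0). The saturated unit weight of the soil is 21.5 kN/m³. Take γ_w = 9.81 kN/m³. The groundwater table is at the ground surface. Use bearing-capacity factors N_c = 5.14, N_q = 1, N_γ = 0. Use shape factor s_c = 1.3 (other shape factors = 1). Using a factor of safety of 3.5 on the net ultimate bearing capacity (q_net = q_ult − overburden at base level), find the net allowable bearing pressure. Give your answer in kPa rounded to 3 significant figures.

q_all(net) ≈ 40.7 kPa

Water table at ground surface, so effective unit weight γ' = 21.5 − 9.81 = 11.69 kN/m³ is used throughout; overburden q = 11.69 × 2.7 = 31.563 kPa.
Cohesion term c·N_c·s_c = 21.3 × 5.14 × 1.3 = 142.33 kPa; surcharge term q·N_q = 31.563 × 1 = 31.563 kPa.
q_ult = 142.33 + 31.563 = 173.89 kPa.
q_net = 173.89 − 31.563 = 142.33 kPa.
q_all(net) = 142.33 / 3.5 = 40.665 kPa.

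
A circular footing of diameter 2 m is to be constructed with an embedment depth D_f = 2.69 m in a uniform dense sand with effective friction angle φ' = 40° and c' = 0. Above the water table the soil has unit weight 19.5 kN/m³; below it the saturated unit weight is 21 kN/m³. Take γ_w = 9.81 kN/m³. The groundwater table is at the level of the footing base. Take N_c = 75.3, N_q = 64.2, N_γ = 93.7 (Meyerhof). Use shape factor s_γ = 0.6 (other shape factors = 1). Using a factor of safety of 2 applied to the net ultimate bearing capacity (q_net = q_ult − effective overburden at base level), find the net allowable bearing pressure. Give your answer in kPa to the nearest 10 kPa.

q = γ·D_f = 19.5 × 2.69 = 52.455 kPa.
For the ½γBN_γ term take γ' = 21 − 9.81 = 11.19 kN/m³ (soil below base is submerged).
q·N_q = 52.455 × 64.2 = 3367.6 kPa
0.5·γ·B·N_γ·s_γ = 0.5 × 11.19 × 2 × 93.7 × 0.6 = 629.1 kPa
q_ult = 3367.6 + 629.1 = 3996.7 kPa.
Net ultimate: q_net = 3996.7 − 52.455 = 3944.3 kPa.
q_all(net) = 3944.3 / 2 = 1972.1 kPa.

q_all(net) ≈ 1970 kPa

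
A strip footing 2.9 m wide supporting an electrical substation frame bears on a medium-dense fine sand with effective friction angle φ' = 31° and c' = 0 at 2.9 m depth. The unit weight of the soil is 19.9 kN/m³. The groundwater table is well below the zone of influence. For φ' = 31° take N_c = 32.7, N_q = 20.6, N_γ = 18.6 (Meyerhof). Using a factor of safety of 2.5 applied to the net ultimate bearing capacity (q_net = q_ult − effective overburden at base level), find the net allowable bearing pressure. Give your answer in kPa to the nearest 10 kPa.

q_all(net) ≈ 670 kPa

Effective surcharge at the founding depth q = γ·D_f = 19.9 × 2.9 = 57.71 kPa.
q_ult = q·N_q + 0.5·γ·B·N_γ
     = 57.71 × 20.6 + 0.5 × 19.9 × 2.9 × 18.6
     = 1188.8 + 536.7 = 1725.5 kPa.
Net ultimate: q_net = 1725.5 − 57.71 = 1667.8 kPa.
q_all(net) = 1667.8 / 2.5 = 667.13 kPa.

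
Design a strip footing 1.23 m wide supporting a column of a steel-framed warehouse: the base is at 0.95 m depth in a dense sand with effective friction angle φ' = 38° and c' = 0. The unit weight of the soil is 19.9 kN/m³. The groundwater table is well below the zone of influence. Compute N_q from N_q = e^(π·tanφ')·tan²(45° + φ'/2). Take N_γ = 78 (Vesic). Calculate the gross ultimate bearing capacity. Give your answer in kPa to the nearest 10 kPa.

q_ult ≈ 1880 kPa

tan38° = 0.7813, so N_q = e^(π×0.7813)·tan²(64°) = 11.64 × 4.204 = 48.93.
Effective surcharge at the founding depth q = γ·D_f = 19.9 × 0.95 = 18.905 kPa.
q_ult = q·N_q + 0.5·γ·B·N_γ
     = 18.905 × 48.933 + 0.5 × 19.9 × 1.23 × 78
     = 925.08 + 954.6 = 1879.7 kPa.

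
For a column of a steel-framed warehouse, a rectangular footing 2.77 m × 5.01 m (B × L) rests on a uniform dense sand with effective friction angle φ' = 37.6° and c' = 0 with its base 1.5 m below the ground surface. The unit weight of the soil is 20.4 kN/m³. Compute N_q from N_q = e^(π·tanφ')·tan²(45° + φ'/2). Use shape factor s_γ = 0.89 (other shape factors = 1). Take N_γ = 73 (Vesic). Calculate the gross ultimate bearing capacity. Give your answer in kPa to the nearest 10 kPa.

q_ult ≈ 3260 kPa

tan37.6° = 0.7701, so N_q = e^(π×0.7701)·tan²(63.8°) = 11.239 × 4.13 = 46.42.
q = γ·D_f = 20.4 × 1.5 = 30.6 kPa.
q·N_q = 30.6 × 46.417 = 1420.3 kPa
0.5·γ·B·N_γ·s_γ = 0.5 × 20.4 × 2.77 × 73 × 0.89 = 1835.7 kPa
q_ult = 1420.3 + 1835.7 = 3256 kPa.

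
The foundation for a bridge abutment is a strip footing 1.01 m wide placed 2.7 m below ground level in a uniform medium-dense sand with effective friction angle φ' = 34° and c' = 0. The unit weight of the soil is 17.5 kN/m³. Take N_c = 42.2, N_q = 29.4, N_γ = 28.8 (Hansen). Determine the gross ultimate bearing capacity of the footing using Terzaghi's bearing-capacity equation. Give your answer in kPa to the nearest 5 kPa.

q_ult ≈ 1645 kPa

Effective surcharge at the founding depth q = γ·D_f = 17.5 × 2.7 = 47.25 kPa.
q_ult = q·N_q + 0.5·γ·B·N_γ
     = 47.25 × 29.4 + 0.5 × 17.5 × 1.01 × 28.8
     = 1389.1 + 254.52 = 1643.7 kPa.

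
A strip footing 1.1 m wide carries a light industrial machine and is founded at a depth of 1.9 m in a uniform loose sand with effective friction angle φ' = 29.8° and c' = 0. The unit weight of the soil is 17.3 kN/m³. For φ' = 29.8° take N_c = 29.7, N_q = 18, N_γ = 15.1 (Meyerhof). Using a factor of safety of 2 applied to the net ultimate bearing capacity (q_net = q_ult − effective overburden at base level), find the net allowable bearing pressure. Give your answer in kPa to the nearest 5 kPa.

q_all(net) ≈ 350 kPa

q = γ·D_f = 17.3 × 1.9 = 32.87 kPa.
q·N_q = 32.87 × 18 = 591.66 kPa
0.5·γ·B·N_γ = 0.5 × 17.3 × 1.1 × 15.1 = 143.68 kPa
q_ult = 591.66 + 143.68 = 735.34 kPa.
Net ultimate: q_net = 735.34 − 32.87 = 702.47 kPa.
q_all(net) = 702.47 / 2 = 351.23 kPa.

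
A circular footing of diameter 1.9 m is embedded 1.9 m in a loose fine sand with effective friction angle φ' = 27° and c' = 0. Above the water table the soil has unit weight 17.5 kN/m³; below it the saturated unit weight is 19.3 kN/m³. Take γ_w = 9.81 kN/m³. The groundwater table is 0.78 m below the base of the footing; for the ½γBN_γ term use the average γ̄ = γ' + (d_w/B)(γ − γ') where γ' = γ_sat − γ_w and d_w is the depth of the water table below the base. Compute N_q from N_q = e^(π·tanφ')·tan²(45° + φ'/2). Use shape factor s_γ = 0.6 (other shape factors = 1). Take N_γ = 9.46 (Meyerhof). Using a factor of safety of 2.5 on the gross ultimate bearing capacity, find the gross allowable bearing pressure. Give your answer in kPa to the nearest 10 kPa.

N_q = e^(π·tan27°)·tan²(58.5°) = 13.2.
Overburden at base level: q = 17.5 × 1.9 = 33.25 kPa.
The water table is 0.78 m below the base (< B = 1.9 m), so the ½γBN_γ term uses γ̄ = γ' + (d_w/B)(γ − γ') = 9.49 + (0.78/1.9)(17.5 − 9.49) = 12.778 kN/m³.
Surcharge term q·N_q = 33.25 × 13.199 = 438.87 kPa; self-weight term 0.5·γ·B·N_γ·s_γ = 0.5 × 12.778 × 1.9 × 9.46 × 0.6 = 68.903 kPa.
q_ult = 438.87 + 68.903 = 507.77 kPa.
q_all = 507.77 / 2.5 = 203.11 kPa.

q_all ≈ 200 kPa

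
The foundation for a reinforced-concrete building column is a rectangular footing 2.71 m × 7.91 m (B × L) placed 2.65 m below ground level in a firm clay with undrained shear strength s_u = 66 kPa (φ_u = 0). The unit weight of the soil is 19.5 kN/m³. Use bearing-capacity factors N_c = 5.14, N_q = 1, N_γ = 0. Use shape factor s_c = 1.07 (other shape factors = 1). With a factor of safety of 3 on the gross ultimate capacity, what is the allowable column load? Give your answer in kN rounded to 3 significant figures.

P_all ≈ 2960 kN

Effective surcharge at the founding depth q = γ·D_f = 19.5 × 2.65 = 51.675 kPa.
q_ult = c·N_c·s_c + q·N_q
     = 66 × 5.14 × 1.07 + 51.675 × 1
     = 362.99 + 51.675 = 414.66 kPa.
Gross allowable pressure q_all = 414.66 / 3 = 138.22 kPa.
Footing area = 21.4361 m², so allowable column load = 138.22 × 21.4361 = 2962.9 kN.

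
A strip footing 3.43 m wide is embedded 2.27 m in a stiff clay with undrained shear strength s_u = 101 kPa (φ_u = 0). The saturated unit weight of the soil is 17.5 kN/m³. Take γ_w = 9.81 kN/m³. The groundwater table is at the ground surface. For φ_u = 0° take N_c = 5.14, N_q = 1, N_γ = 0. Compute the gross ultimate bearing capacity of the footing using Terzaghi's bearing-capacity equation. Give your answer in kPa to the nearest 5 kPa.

q_ult ≈ 535 kPa

Water table at ground surface, so effective unit weight γ' = 17.5 − 9.81 = 7.69 kN/m³ is used throughout; overburden q = 7.69 × 2.27 = 17.456 kPa.
Cohesion term c·N_c = 101 × 5.14 = 519.14 kPa; surcharge term q·N_q = 17.456 × 1 = 17.456 kPa.
q_ult = 519.14 + 17.456 = 536.6 kPa.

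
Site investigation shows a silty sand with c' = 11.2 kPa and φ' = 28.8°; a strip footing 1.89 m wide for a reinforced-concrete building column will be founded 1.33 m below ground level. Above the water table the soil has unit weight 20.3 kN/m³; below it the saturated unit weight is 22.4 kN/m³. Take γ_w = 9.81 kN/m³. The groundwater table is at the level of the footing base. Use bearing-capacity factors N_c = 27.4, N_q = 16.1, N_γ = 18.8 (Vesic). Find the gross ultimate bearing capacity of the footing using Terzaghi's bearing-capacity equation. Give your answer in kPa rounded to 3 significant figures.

q_ult ≈ 965 kPa

q = γ·D_f = 20.3 × 1.33 = 26.999 kPa.
For the ½γBN_γ term take γ' = 22.4 − 9.81 = 12.59 kN/m³ (soil below base is submerged).
c·N_c = 11.2 × 27.4 = 306.88 kPa
q·N_q = 26.999 × 16.1 = 434.68 kPa
0.5·γ·B·N_γ = 0.5 × 12.59 × 1.89 × 18.8 = 223.67 kPa
q_ult = 306.88 + 434.68 + 223.67 = 965.24 kPa.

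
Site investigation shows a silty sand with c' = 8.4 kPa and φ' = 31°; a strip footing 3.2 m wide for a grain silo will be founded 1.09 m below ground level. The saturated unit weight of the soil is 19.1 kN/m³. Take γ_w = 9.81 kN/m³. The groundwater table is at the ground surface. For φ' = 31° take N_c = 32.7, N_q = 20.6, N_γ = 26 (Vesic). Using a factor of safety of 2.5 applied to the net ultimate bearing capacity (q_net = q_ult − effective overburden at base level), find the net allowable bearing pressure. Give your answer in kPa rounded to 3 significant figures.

With the water table at the surface the whole profile is submerged: γ' = 19.1 − 9.81 = 9.29 kN/m³, so q = γ'·D_f = 10.126 kPa; the same γ' applies in the ½γBN_γ term.
q_ult = c·N_c + q·N_q + 0.5·γ·B·N_γ
     = 8.4 × 32.7 + 10.126 × 20.6 + 0.5 × 9.29 × 3.2 × 26
     = 274.68 + 208.6 + 386.46 = 869.74 kPa.
Net ultimate: q_net = 869.74 − 10.126 = 859.62 kPa.
q_all(net) = 859.62 / 2.5 = 343.85 kPa.

q_all(net) ≈ 344 kPa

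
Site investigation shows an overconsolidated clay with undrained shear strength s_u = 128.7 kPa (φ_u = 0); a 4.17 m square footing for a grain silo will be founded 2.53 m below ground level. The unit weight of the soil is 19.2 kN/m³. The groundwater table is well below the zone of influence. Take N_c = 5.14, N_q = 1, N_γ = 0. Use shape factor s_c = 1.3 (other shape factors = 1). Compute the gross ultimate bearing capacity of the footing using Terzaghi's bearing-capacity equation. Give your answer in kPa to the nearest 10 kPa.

q_ult ≈ 910 kPa

Overburden at base level: q = 19.2 × 2.53 = 48.576 kPa.
Cohesion term c·N_c·s_c = 128.7 × 5.14 × 1.3 = 859.97 kPa; surcharge term q·N_q = 48.576 × 1 = 48.576 kPa.
q_ult = 859.97 + 48.576 = 908.55 kPa.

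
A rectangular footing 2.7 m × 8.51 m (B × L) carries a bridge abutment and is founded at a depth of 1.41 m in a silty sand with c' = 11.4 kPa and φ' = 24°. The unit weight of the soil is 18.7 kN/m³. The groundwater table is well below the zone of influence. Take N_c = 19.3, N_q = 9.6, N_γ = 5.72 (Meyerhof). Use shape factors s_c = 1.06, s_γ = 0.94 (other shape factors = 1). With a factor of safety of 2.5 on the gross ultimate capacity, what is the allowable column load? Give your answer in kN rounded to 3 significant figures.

Effective surcharge at the founding depth q = γ·D_f = 18.7 × 1.41 = 26.367 kPa.
q_ult = c·N_c·s_c + q·N_q + 0.5·γ·B·N_γ·s_γ
     = 11.4 × 19.3 × 1.06 + 26.367 × 9.6 + 0.5 × 18.7 × 2.7 × 5.72 × 0.94
     = 233.22 + 253.12 + 135.74 = 622.08 kPa.
Gross allowable pressure q_all = 622.08 / 2.5 = 248.83 kPa.
Footing area = 22.977 m², so allowable column load = 248.83 × 22.977 = 5717.4 kN.

P_all ≈ 5720 kN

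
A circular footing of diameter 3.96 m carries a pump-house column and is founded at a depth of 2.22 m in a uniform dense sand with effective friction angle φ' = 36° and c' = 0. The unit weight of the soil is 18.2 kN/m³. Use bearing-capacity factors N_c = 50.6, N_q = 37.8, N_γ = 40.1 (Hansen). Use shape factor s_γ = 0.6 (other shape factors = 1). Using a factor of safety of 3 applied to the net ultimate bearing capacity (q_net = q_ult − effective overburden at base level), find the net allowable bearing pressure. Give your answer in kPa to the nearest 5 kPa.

q = γ·D_f = 18.2 × 2.22 = 40.404 kPa.
q·N_q = 40.404 × 37.8 = 1527.3 kPa
0.5·γ·B·N_γ·s_γ = 0.5 × 18.2 × 3.96 × 40.1 × 0.6 = 867.03 kPa
q_ult = 1527.3 + 867.03 = 2394.3 kPa.
Net ultimate: q_net = 2394.3 − 40.404 = 2353.9 kPa.
q_all(net) = 2353.9 / 3 = 784.63 kPa.

q_all(net) ≈ 785 kPa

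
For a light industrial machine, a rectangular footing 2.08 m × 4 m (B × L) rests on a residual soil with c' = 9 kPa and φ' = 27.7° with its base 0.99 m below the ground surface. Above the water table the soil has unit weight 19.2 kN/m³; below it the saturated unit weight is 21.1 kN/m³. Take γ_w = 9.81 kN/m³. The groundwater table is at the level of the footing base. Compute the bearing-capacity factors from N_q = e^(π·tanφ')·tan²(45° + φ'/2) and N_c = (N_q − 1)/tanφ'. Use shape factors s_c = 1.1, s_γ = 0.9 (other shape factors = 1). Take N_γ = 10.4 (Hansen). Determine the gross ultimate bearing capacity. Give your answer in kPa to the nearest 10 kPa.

q_ult ≈ 630 kPa

tan27.7° = 0.525, so N_q = e^(π×0.525)·tan²(58.85°) = 5.204 × 2.737 = 14.24.
N_c = (14.24 − 1)/tan27.7° = 25.23.
Overburden at base level: q = 19.2 × 0.99 = 19.008 kPa.
Below the base the soil is submerged, so the ½γBN_γ term uses γ' = 21.1 − 9.81 = 11.29 kN/m³.
Cohesion term c·N_c·s_c = 9 × 25.226 × 1.1 = 249.73 kPa; surcharge term q·N_q = 19.008 × 14.244 = 270.74 kPa; self-weight term 0.5·γ·B·N_γ·s_γ = 0.5 × 11.29 × 2.08 × 10.4 × 0.9 = 109.9 kPa.
q_ult = 249.73 + 270.74 + 109.9 = 630.38 kPa.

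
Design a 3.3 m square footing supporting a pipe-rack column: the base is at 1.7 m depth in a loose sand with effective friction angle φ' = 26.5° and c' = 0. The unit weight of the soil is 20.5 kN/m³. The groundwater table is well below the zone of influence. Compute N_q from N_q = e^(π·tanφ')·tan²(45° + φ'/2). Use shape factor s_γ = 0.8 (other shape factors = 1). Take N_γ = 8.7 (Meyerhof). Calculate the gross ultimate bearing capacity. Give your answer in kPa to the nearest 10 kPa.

tan26.5° = 0.4986, so N_q = e^(π×0.4986)·tan²(58.25°) = 4.789 × 2.611 = 12.51.
q = γ·D_f = 20.5 × 1.7 = 34.85 kPa.
q·N_q = 34.85 × 12.506 = 435.84 kPa
0.5·γ·B·N_γ·s_γ = 0.5 × 20.5 × 3.3 × 8.7 × 0.8 = 235.42 kPa
q_ult = 435.84 + 235.42 = 671.26 kPa.

q_ult ≈ 670 kPa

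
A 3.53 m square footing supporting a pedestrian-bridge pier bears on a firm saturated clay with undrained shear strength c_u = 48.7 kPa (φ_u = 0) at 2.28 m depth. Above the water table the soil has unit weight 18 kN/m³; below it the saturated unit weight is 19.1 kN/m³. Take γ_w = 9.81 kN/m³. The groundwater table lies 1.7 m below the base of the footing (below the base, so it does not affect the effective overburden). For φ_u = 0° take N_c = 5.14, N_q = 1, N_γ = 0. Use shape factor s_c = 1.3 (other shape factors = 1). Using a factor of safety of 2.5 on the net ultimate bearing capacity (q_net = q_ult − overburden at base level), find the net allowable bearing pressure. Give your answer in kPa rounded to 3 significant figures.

q_all(net) ≈ 130 kPa

Overburden at base level: q = 18 × 2.28 = 41.04 kPa.
Cohesion term c·N_c·s_c = 48.7 × 5.14 × 1.3 = 325.41 kPa; surcharge term q·N_q = 41.04 × 1 = 41.04 kPa.
q_ult = 325.41 + 41.04 = 366.45 kPa.
q_net = 366.45 − 41.04 = 325.41 kPa.
q_all(net) = 325.41 / 2.5 = 130.17 kPa.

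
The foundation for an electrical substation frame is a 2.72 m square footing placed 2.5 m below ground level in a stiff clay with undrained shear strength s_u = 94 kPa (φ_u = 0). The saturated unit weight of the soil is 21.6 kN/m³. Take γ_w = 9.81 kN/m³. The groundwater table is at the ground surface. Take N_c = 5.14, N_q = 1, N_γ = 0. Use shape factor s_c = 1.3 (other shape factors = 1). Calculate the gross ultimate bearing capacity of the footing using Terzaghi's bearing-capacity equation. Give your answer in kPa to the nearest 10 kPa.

Water table at ground surface, so effective unit weight γ' = 21.6 − 9.81 = 11.79 kN/m³ is used throughout; overburden q = 11.79 × 2.5 = 29.475 kPa.
Cohesion term c·N_c·s_c = 94 × 5.14 × 1.3 = 628.11 kPa; surcharge term q·N_q = 29.475 × 1 = 29.475 kPa.
q_ult = 628.11 + 29.475 = 657.58 kPa.

q_ult ≈ 660 kPa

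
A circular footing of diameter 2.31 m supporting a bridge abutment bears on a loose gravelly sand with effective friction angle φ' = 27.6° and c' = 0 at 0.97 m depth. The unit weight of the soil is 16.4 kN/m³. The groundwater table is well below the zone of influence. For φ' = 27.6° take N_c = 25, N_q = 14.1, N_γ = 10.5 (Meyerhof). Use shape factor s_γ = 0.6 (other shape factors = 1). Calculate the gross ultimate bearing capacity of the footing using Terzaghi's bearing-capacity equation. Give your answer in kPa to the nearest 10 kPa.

q_ult ≈ 340 kPa

q = γ·D_f = 16.4 × 0.97 = 15.908 kPa.
q·N_q = 15.908 × 14.1 = 224.3 kPa
0.5·γ·B·N_γ·s_γ = 0.5 × 16.4 × 2.31 × 10.5 × 0.6 = 119.33 kPa
q_ult = 224.3 + 119.33 = 343.64 kPa.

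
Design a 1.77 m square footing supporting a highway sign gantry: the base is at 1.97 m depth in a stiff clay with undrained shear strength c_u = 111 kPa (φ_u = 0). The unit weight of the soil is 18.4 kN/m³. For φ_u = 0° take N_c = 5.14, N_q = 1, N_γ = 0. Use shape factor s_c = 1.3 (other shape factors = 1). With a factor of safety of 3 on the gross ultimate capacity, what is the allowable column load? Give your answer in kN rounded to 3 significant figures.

q = γ·D_f = 18.4 × 1.97 = 36.248 kPa.
c·N_c·s_c = 111 × 5.14 × 1.3 = 741.7 kPa
q·N_q = 36.248 × 1 = 36.248 kPa
q_ult = 741.7 + 36.248 = 777.95 kPa.
Gross allowable pressure q_all = 777.95 / 3 = 259.32 kPa.
Footing area = 3.1329 m², so allowable column load = 259.32 × 3.1329 = 812.41 kN.

P_all ≈ 812 kN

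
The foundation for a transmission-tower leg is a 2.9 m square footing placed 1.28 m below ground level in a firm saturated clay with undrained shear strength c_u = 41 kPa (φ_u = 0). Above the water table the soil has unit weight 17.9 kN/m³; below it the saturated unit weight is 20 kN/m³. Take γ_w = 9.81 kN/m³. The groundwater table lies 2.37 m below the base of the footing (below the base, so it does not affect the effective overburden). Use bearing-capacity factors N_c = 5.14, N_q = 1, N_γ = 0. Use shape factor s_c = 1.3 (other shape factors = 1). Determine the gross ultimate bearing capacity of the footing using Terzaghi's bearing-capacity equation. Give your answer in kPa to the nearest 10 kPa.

q = γ·D_f = 17.9 × 1.28 = 22.912 kPa.
c·N_c·s_c = 41 × 5.14 × 1.3 = 273.96 kPa
q·N_q = 22.912 × 1 = 22.912 kPa
q_ult = 273.96 + 22.912 = 296.87 kPa.

q_ult ≈ 300 kPa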